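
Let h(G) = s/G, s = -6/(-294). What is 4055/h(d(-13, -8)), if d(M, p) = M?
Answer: -2583035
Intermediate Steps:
s = 1/49 (s = -6*(-1/294) = 1/49 ≈ 0.020408)
h(G) = 1/(49*G)
4055/h(d(-13, -8)) = 4055/(((1/49)/(-13))) = 4055/(((1/49)*(-1/13))) = 4055/(-1/637) = 4055*(-637) = -2583035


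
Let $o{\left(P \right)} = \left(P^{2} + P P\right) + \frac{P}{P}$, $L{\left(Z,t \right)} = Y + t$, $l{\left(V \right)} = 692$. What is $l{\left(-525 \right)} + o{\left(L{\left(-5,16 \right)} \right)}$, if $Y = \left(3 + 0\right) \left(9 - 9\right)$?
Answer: $1205$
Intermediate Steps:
$Y = 0$ ($Y = 3 \cdot 0 = 0$)
$L{\left(Z,t \right)} = t$ ($L{\left(Z,t \right)} = 0 + t = t$)
$o{\left(P \right)} = 1 + 2 P^{2}$ ($o{\left(P \right)} = \left(P^{2} + P^{2}\right) + 1 = 2 P^{2} + 1 = 1 + 2 P^{2}$)
$l{\left(-525 \right)} + o{\left(L{\left(-5,16 \right)} \right)} = 692 + \left(1 + 2 \cdot 16^{2}\right) = 692 + \left(1 + 2 \cdot 256\right) = 692 + \left(1 + 512\right) = 692 + 513 = 1205$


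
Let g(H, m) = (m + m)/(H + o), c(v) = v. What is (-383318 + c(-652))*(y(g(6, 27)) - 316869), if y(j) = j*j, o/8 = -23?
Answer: 963733452521400/7921 ≈ 1.2167e+11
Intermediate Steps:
o = -184 (o = 8*(-23) = -184)
g(H, m) = 2*m/(-184 + H) (g(H, m) = (m + m)/(H - 184) = (2*m)/(-184 + H) = 2*m/(-184 + H))
y(j) = j²
(-383318 + c(-652))*(y(g(6, 27)) - 316869) = (-383318 - 652)*((2*27/(-184 + 6))² - 316869) = -383970*((2*27/(-178))² - 316869) = -383970*((2*27*(-1/178))² - 316869) = -383970*((-27/89)² - 316869) = -383970*(729/7921 - 316869) = -383970*(-2509918620/7921) = 963733452521400/7921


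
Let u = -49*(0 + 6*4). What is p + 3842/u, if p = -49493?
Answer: -29103805/588 ≈ -49496.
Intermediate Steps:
u = -1176 (u = -49*(0 + 24) = -49*24 = -1176)
p + 3842/u = -49493 + 3842/(-1176) = -49493 + 3842*(-1/1176) = -49493 - 1921/588 = -29103805/588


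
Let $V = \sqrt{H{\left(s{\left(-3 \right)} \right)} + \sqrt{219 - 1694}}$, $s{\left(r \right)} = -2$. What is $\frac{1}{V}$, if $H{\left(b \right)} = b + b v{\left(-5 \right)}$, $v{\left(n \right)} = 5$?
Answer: $\frac{1}{\sqrt{-12 + 5 i \sqrt{59}}} \approx 0.093383 - 0.12701 i$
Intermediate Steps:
$H{\left(b \right)} = 6 b$ ($H{\left(b \right)} = b + b 5 = b + 5 b = 6 b$)
$V = \sqrt{-12 + 5 i \sqrt{59}}$ ($V = \sqrt{6 \left(-2\right) + \sqrt{219 - 1694}} = \sqrt{-12 + \sqrt{-1475}} = \sqrt{-12 + 5 i \sqrt{59}} \approx 3.7574 + 5.1106 i$)
$\frac{1}{V} = \frac{1}{\sqrt{-12 + 5 i \sqrt{59}}}$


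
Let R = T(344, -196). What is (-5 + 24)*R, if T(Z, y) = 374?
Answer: 7106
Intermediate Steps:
R = 374
(-5 + 24)*R = (-5 + 24)*374 = 19*374 = 7106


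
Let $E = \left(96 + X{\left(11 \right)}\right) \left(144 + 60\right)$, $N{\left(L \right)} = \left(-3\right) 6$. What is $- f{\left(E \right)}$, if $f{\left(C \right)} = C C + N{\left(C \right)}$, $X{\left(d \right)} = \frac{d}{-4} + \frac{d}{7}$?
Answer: $- \frac{18334513143}{49} \approx -3.7417 \cdot 10^{8}$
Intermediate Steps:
$N{\left(L \right)} = -18$
$X{\left(d \right)} = - \frac{3 d}{28}$ ($X{\left(d \right)} = d \left(- \frac{1}{4}\right) + d \frac{1}{7} = - \frac{d}{4} + \frac{d}{7} = - \frac{3 d}{28}$)
$E = \frac{135405}{7}$ ($E = \left(96 - \frac{33}{28}\right) \left(144 + 60\right) = \left(96 - \frac{33}{28}\right) 204 = \frac{2655}{28} \cdot 204 = \frac{135405}{7} \approx 19344.0$)
$f{\left(C \right)} = -18 + C^{2}$ ($f{\left(C \right)} = C C - 18 = C^{2} - 18 = -18 + C^{2}$)
$- f{\left(E \right)} = - (-18 + \left(\frac{135405}{7}\right)^{2}) = - (-18 + \frac{18334514025}{49}) = \left(-1\right) \frac{18334513143}{49} = - \frac{18334513143}{49}$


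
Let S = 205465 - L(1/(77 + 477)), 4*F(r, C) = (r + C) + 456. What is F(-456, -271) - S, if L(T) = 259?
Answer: -821095/4 ≈ -2.0527e+5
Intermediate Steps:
F(r, C) = 114 + C/4 + r/4 (F(r, C) = ((r + C) + 456)/4 = ((C + r) + 456)/4 = (456 + C + r)/4 = 114 + C/4 + r/4)
S = 205206 (S = 205465 - 1*259 = 205465 - 259 = 205206)
F(-456, -271) - S = (114 + (1/4)*(-271) + (1/4)*(-456)) - 1*205206 = (114 - 271/4 - 114) - 205206 = -271/4 - 205206 = -821095/4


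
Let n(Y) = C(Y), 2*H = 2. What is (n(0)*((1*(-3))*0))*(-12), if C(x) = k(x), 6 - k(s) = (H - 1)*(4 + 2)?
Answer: 0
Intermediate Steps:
H = 1 (H = (½)*2 = 1)
k(s) = 6 (k(s) = 6 - (1 - 1)*(4 + 2) = 6 - 0*6 = 6 - 1*0 = 6 + 0 = 6)
C(x) = 6
n(Y) = 6
(n(0)*((1*(-3))*0))*(-12) = (6*((1*(-3))*0))*(-12) = (6*(-3*0))*(-12) = (6*0)*(-12) = 0*(-12) = 0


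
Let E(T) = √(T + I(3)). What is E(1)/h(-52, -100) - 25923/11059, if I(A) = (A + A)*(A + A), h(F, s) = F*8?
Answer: -25923/11059 - √37/416 ≈ -2.3587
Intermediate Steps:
h(F, s) = 8*F
I(A) = 4*A² (I(A) = (2*A)*(2*A) = 4*A²)
E(T) = √(36 + T) (E(T) = √(T + 4*3²) = √(T + 4*9) = √(T + 36) = √(36 + T))
E(1)/h(-52, -100) - 25923/11059 = √(36 + 1)/((8*(-52))) - 25923/11059 = √37/(-416) - 25923*1/11059 = √37*(-1/416) - 25923/11059 = -√37/416 - 25923/11059 = -25923/11059 - √37/416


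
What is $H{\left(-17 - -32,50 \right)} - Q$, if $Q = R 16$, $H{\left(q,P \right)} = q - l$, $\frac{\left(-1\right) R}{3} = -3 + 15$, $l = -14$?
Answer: $605$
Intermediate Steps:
$R = -36$ ($R = - 3 \left(-3 + 15\right) = \left(-3\right) 12 = -36$)
$H{\left(q,P \right)} = 14 + q$ ($H{\left(q,P \right)} = q - -14 = q + 14 = 14 + q$)
$Q = -576$ ($Q = \left(-36\right) 16 = -576$)
$H{\left(-17 - -32,50 \right)} - Q = \left(14 - -15\right) - -576 = \left(14 + \left(-17 + 32\right)\right) + 576 = \left(14 + 15\right) + 576 = 29 + 576 = 605$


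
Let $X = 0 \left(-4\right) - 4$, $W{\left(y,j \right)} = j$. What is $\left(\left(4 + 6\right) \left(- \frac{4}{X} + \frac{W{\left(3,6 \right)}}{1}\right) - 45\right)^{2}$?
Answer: $625$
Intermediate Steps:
$X = -4$ ($X = 0 - 4 = -4$)
$\left(\left(4 + 6\right) \left(- \frac{4}{X} + \frac{W{\left(3,6 \right)}}{1}\right) - 45\right)^{2} = \left(\left(4 + 6\right) \left(- \frac{4}{-4} + \frac{6}{1}\right) - 45\right)^{2} = \left(10 \left(\left(-4\right) \left(- \frac{1}{4}\right) + 6 \cdot 1\right) - 45\right)^{2} = \left(10 \left(1 + 6\right) - 45\right)^{2} = \left(10 \cdot 7 - 45\right)^{2} = \left(70 - 45\right)^{2} = 25^{2} = 625$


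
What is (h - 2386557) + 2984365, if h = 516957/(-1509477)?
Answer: 300792303153/503159 ≈ 5.9781e+5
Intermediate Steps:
h = -172319/503159 (h = 516957*(-1/1509477) = -172319/503159 ≈ -0.34247)
(h - 2386557) + 2984365 = (-172319/503159 - 2386557) + 2984365 = -1200817805882/503159 + 2984365 = 300792303153/503159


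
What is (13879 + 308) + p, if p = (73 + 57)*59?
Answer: 21857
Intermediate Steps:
p = 7670 (p = 130*59 = 7670)
(13879 + 308) + p = (13879 + 308) + 7670 = 14187 + 7670 = 21857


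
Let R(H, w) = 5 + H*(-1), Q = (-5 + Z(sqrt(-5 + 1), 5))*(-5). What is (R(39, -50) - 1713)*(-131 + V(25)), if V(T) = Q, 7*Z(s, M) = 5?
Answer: 1339949/7 ≈ 1.9142e+5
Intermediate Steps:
Z(s, M) = 5/7 (Z(s, M) = (1/7)*5 = 5/7)
Q = 150/7 (Q = (-5 + 5/7)*(-5) = -30/7*(-5) = 150/7 ≈ 21.429)
R(H, w) = 5 - H
V(T) = 150/7
(R(39, -50) - 1713)*(-131 + V(25)) = ((5 - 1*39) - 1713)*(-131 + 150/7) = ((5 - 39) - 1713)*(-767/7) = (-34 - 1713)*(-767/7) = -1747*(-767/7) = 1339949/7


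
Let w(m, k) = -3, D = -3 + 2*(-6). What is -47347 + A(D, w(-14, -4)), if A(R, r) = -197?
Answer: -47544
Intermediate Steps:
D = -15 (D = -3 - 12 = -15)
-47347 + A(D, w(-14, -4)) = -47347 - 197 = -47544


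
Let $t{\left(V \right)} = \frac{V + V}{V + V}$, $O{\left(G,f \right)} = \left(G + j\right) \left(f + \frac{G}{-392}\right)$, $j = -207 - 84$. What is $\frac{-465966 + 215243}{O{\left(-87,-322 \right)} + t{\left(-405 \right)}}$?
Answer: $- \frac{7020244}{3405727} \approx -2.0613$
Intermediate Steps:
$j = -291$
$O{\left(G,f \right)} = \left(-291 + G\right) \left(f - \frac{G}{392}\right)$ ($O{\left(G,f \right)} = \left(G - 291\right) \left(f + \frac{G}{-392}\right) = \left(-291 + G\right) \left(f + G \left(- \frac{1}{392}\right)\right) = \left(-291 + G\right) \left(f - \frac{G}{392}\right)$)
$t{\left(V \right)} = 1$ ($t{\left(V \right)} = \frac{2 V}{2 V} = 2 V \frac{1}{2 V} = 1$)
$\frac{-465966 + 215243}{O{\left(-87,-322 \right)} + t{\left(-405 \right)}} = \frac{-465966 + 215243}{\left(\left(-291\right) \left(-322\right) - \frac{\left(-87\right)^{2}}{392} + \frac{291}{392} \left(-87\right) - -28014\right) + 1} = - \frac{250723}{\left(93702 - \frac{7569}{392} - \frac{25317}{392} + 28014\right) + 1} = - \frac{250723}{\frac{3405699}{28} + 1} = - \frac{250723}{\frac{3405727}{28}} = \left(-250723\right) \frac{28}{3405727} = - \frac{7020244}{3405727}$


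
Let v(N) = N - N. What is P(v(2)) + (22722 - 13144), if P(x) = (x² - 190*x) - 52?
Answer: 9526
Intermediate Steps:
v(N) = 0
P(x) = -52 + x² - 190*x
P(v(2)) + (22722 - 13144) = (-52 + 0² - 190*0) + (22722 - 13144) = (-52 + 0 + 0) + 9578 = -52 + 9578 = 9526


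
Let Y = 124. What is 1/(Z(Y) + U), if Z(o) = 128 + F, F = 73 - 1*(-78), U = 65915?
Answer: 1/66194 ≈ 1.5107e-5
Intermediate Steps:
F = 151 (F = 73 + 78 = 151)
Z(o) = 279 (Z(o) = 128 + 151 = 279)
1/(Z(Y) + U) = 1/(279 + 65915) = 1/66194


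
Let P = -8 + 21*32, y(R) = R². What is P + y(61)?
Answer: 4385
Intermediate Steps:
P = 664 (P = -8 + 672 = 664)
P + y(61) = 664 + 61² = 664 + 3721 = 4385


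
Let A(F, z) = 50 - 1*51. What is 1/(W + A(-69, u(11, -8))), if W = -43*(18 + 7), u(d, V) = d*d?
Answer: -1/1076 ≈ -0.00092937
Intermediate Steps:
u(d, V) = d**2
W = -1075 (W = -43*25 = -1075)
A(F, z) = -1 (A(F, z) = 50 - 51 = -1)
1/(W + A(-69, u(11, -8))) = 1/(-1075 - 1) = 1/(-1076) = -1/1076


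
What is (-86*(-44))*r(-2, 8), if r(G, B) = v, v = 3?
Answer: 11352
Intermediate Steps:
r(G, B) = 3
(-86*(-44))*r(-2, 8) = -86*(-44)*3 = 3784*3 = 11352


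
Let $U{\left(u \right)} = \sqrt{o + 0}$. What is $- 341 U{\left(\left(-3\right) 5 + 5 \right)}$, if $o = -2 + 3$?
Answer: $-341$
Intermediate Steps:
$o = 1$
$U{\left(u \right)} = 1$ ($U{\left(u \right)} = \sqrt{1 + 0} = \sqrt{1} = 1$)
$- 341 U{\left(\left(-3\right) 5 + 5 \right)} = \left(-341\right) 1 = -341$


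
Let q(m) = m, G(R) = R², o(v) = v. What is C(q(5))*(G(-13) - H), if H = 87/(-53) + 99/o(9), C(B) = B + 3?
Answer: 67688/53 ≈ 1277.1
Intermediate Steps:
C(B) = 3 + B
H = 496/53 (H = 87/(-53) + 99/9 = 87*(-1/53) + 99*(⅑) = -87/53 + 11 = 496/53 ≈ 9.3585)
C(q(5))*(G(-13) - H) = (3 + 5)*((-13)² - 1*496/53) = 8*(169 - 496/53) = 8*(8461/53) = 67688/53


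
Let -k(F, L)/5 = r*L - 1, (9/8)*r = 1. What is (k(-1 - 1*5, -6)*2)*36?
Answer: 2280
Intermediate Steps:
r = 8/9 (r = (8/9)*1 = 8/9 ≈ 0.88889)
k(F, L) = 5 - 40*L/9 (k(F, L) = -5*(8*L/9 - 1) = -5*(-1 + 8*L/9) = 5 - 40*L/9)
(k(-1 - 1*5, -6)*2)*36 = ((5 - 40/9*(-6))*2)*36 = ((5 + 80/3)*2)*36 = ((95/3)*2)*36 = (190/3)*36 = 2280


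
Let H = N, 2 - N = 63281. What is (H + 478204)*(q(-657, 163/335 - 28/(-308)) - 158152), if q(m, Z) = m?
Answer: -65893824325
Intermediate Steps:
N = -63279 (N = 2 - 1*63281 = 2 - 63281 = -63279)
H = -63279
(H + 478204)*(q(-657, 163/335 - 28/(-308)) - 158152) = (-63279 + 478204)*(-657 - 158152) = 414925*(-158809) = -65893824325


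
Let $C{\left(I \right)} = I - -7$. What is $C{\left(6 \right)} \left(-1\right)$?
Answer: $-13$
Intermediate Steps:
$C{\left(I \right)} = 7 + I$ ($C{\left(I \right)} = I + 7 = 7 + I$)
$C{\left(6 \right)} \left(-1\right) = \left(7 + 6\right) \left(-1\right) = 13 \left(-1\right) = -13$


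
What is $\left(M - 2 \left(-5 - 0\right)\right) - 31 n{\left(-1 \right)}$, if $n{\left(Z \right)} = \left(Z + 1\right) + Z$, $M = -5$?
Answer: $36$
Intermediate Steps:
$n{\left(Z \right)} = 1 + 2 Z$ ($n{\left(Z \right)} = \left(1 + Z\right) + Z = 1 + 2 Z$)
$\left(M - 2 \left(-5 - 0\right)\right) - 31 n{\left(-1 \right)} = \left(-5 - 2 \left(-5 - 0\right)\right) - 31 \left(1 + 2 \left(-1\right)\right) = \left(-5 - 2 \left(-5 + 0\right)\right) - 31 \left(1 - 2\right) = \left(-5 - -10\right) - -31 = \left(-5 + 10\right) + 31 = 5 + 31 = 36$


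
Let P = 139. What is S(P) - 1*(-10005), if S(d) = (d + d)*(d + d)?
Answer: 87289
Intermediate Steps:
S(d) = 4*d**2 (S(d) = (2*d)*(2*d) = 4*d**2)
S(P) - 1*(-10005) = 4*139**2 - 1*(-10005) = 4*19321 + 10005 = 77284 + 10005 = 87289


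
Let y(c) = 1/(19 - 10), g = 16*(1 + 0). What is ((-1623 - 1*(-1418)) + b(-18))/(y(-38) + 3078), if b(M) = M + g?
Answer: -1863/27703 ≈ -0.067249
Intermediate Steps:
g = 16 (g = 16*1 = 16)
y(c) = ⅑ (y(c) = 1/9 = ⅑)
b(M) = 16 + M (b(M) = M + 16 = 16 + M)
((-1623 - 1*(-1418)) + b(-18))/(y(-38) + 3078) = ((-1623 - 1*(-1418)) + (16 - 18))/(⅑ + 3078) = ((-1623 + 1418) - 2)/(27703/9) = (-205 - 2)*(9/27703) = -207*9/27703 = -1863/27703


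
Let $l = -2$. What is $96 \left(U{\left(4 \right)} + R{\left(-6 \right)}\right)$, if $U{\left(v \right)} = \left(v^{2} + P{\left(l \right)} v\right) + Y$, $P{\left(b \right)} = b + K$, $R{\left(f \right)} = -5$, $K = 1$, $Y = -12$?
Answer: $-480$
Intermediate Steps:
$P{\left(b \right)} = 1 + b$ ($P{\left(b \right)} = b + 1 = 1 + b$)
$U{\left(v \right)} = -12 + v^{2} - v$ ($U{\left(v \right)} = \left(v^{2} + \left(1 - 2\right) v\right) - 12 = \left(v^{2} - v\right) - 12 = -12 + v^{2} - v$)
$96 \left(U{\left(4 \right)} + R{\left(-6 \right)}\right) = 96 \left(\left(-12 + 4^{2} - 4\right) - 5\right) = 96 \left(\left(-12 + 16 - 4\right) - 5\right) = 96 \left(0 - 5\right) = 96 \left(-5\right) = -480$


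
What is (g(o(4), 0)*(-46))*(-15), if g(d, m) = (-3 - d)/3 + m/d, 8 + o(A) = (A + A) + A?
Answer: -1610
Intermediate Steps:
o(A) = -8 + 3*A (o(A) = -8 + ((A + A) + A) = -8 + (2*A + A) = -8 + 3*A)
g(d, m) = -1 - d/3 + m/d (g(d, m) = (-3 - d)*(1/3) + m/d = (-1 - d/3) + m/d = -1 - d/3 + m/d)
(g(o(4), 0)*(-46))*(-15) = ((-1 - (-8 + 3*4)/3 + 0/(-8 + 3*4))*(-46))*(-15) = ((-1 - (-8 + 12)/3 + 0/(-8 + 12))*(-46))*(-15) = ((-1 - 1/3*4 + 0/4)*(-46))*(-15) = ((-1 - 4/3 + 0*(1/4))*(-46))*(-15) = ((-1 - 4/3 + 0)*(-46))*(-15) = -7/3*(-46)*(-15) = (322/3)*(-15) = -1610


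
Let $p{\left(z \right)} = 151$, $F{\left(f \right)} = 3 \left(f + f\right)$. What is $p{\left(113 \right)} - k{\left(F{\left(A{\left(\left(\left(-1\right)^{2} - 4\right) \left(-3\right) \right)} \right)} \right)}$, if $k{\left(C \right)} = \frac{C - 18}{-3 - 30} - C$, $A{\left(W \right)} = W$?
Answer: $\frac{2267}{11} \approx 206.09$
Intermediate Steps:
$F{\left(f \right)} = 6 f$ ($F{\left(f \right)} = 3 \cdot 2 f = 6 f$)
$k{\left(C \right)} = \frac{6}{11} - \frac{34 C}{33}$ ($k{\left(C \right)} = \frac{-18 + C}{-33} - C = \left(-18 + C\right) \left(- \frac{1}{33}\right) - C = \left(\frac{6}{11} - \frac{C}{33}\right) - C = \frac{6}{11} - \frac{34 C}{33}$)
$p{\left(113 \right)} - k{\left(F{\left(A{\left(\left(\left(-1\right)^{2} - 4\right) \left(-3\right) \right)} \right)} \right)} = 151 - \left(\frac{6}{11} - \frac{34 \cdot 6 \left(\left(-1\right)^{2} - 4\right) \left(-3\right)}{33}\right) = 151 - \left(\frac{6}{11} - \frac{34 \cdot 6 \left(1 - 4\right) \left(-3\right)}{33}\right) = 151 - \left(\frac{6}{11} - \frac{34 \cdot 6 \left(\left(-3\right) \left(-3\right)\right)}{33}\right) = 151 - \left(\frac{6}{11} - \frac{34 \cdot 6 \cdot 9}{33}\right) = 151 - \left(\frac{6}{11} - \frac{612}{11}\right) = 151 - - \frac{606}{11} = 151 + \frac{606}{11} = \frac{2267}{11}$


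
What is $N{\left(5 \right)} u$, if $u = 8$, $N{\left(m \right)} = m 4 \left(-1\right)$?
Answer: $-160$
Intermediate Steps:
$N{\left(m \right)} = - 4 m$ ($N{\left(m \right)} = 4 m \left(-1\right) = - 4 m$)
$N{\left(5 \right)} u = \left(-4\right) 5 \cdot 8 = \left(-20\right) 8 = -160$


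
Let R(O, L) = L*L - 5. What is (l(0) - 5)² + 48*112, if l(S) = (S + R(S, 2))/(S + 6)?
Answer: 194497/36 ≈ 5402.7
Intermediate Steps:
R(O, L) = -5 + L² (R(O, L) = L² - 5 = -5 + L²)
l(S) = (-1 + S)/(6 + S) (l(S) = (S + (-5 + 2²))/(S + 6) = (S + (-5 + 4))/(6 + S) = (S - 1)/(6 + S) = (-1 + S)/(6 + S))
(l(0) - 5)² + 48*112 = ((-1 + 0)/(6 + 0) - 5)² + 48*112 = (-1/6 - 5)² + 5376 = ((⅙)*(-1) - 5)² + 5376 = (-⅙ - 5)² + 5376 = (-31/6)² + 5376 = 961/36 + 5376 = 194497/36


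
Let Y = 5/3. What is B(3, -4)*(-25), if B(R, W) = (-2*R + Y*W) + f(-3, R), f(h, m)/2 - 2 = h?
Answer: 1100/3 ≈ 366.67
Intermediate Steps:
f(h, m) = 4 + 2*h
Y = 5/3 (Y = 5*(1/3) = 5/3 ≈ 1.6667)
B(R, W) = -2 - 2*R + 5*W/3 (B(R, W) = (-2*R + 5*W/3) + (4 + 2*(-3)) = (-2*R + 5*W/3) + (4 - 6) = (-2*R + 5*W/3) - 2 = -2 - 2*R + 5*W/3)
B(3, -4)*(-25) = (-2 - 2*3 + (5/3)*(-4))*(-25) = (-2 - 6 - 20/3)*(-25) = -44/3*(-25) = 1100/3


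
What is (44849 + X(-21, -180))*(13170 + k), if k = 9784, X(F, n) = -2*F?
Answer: 1030428014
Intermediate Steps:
(44849 + X(-21, -180))*(13170 + k) = (44849 - 2*(-21))*(13170 + 9784) = (44849 + 42)*22954 = 44891*22954 = 1030428014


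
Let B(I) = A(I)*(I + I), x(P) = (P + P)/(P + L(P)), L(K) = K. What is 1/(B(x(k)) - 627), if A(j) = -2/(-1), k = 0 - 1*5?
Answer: -1/623 ≈ -0.0016051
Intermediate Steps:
k = -5 (k = 0 - 5 = -5)
A(j) = 2 (A(j) = -2*(-1) = 2)
x(P) = 1 (x(P) = (P + P)/(P + P) = (2*P)/((2*P)) = (2*P)*(1/(2*P)) = 1)
B(I) = 4*I (B(I) = 2*(I + I) = 2*(2*I) = 4*I)
1/(B(x(k)) - 627) = 1/(4*1 - 627) = 1/(4 - 627) = 1/(-623) = -1/623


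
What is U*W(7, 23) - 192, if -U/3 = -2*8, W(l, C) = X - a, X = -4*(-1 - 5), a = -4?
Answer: 1152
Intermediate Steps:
X = 24 (X = -4*(-6) = 24)
W(l, C) = 28 (W(l, C) = 24 - 1*(-4) = 24 + 4 = 28)
U = 48 (U = -(-6)*8 = -3*(-16) = 48)
U*W(7, 23) - 192 = 48*28 - 192 = 1344 - 192 = 1152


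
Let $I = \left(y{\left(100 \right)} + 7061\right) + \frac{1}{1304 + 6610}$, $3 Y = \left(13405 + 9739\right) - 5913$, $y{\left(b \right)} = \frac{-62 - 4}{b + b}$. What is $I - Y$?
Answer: $\frac{521138269}{395700} \approx 1317.0$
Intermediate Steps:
$y{\left(b \right)} = - \frac{33}{b}$ ($y{\left(b \right)} = - \frac{66}{2 b} = - 66 \frac{1}{2 b} = - \frac{33}{b}$)
$Y = \frac{17231}{3}$ ($Y = \frac{\left(13405 + 9739\right) - 5913}{3} = \frac{23144 - 5913}{3} = \frac{1}{3} \cdot 17231 = \frac{17231}{3} \approx 5743.7$)
$I = \frac{2793907169}{395700}$ ($I = \left(- \frac{33}{100} + 7061\right) + \frac{1}{1304 + 6610} = \left(\left(-33\right) \frac{1}{100} + 7061\right) + \frac{1}{7914} = \left(- \frac{33}{100} + 7061\right) + \frac{1}{7914} = \frac{706067}{100} + \frac{1}{7914} = \frac{2793907169}{395700} \approx 7060.7$)
$I - Y = \frac{2793907169}{395700} - \frac{17231}{3} = \frac{521138269}{395700}$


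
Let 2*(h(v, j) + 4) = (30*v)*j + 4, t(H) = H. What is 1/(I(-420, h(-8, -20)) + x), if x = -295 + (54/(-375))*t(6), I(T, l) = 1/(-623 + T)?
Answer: -130375/38573394 ≈ -0.0033799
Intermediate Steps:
h(v, j) = -2 + 15*j*v (h(v, j) = -4 + ((30*v)*j + 4)/2 = -4 + (30*j*v + 4)/2 = -4 + (4 + 30*j*v)/2 = -4 + (2 + 15*j*v) = -2 + 15*j*v)
x = -36983/125 (x = -295 + (54/(-375))*6 = -295 + (54*(-1/375))*6 = -295 - 18/125*6 = -295 - 108/125 = -36983/125 ≈ -295.86)
1/(I(-420, h(-8, -20)) + x) = 1/(1/(-623 - 420) - 36983/125) = 1/(1/(-1043) - 36983/125) = 1/(-1/1043 - 36983/125) = 1/(-38573394/130375) = -130375/38573394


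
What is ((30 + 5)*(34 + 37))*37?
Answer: 91945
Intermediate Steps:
((30 + 5)*(34 + 37))*37 = (35*71)*37 = 2485*37 = 91945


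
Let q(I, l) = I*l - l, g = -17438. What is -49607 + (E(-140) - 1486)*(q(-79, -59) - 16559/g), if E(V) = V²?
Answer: 745175210950/8719 ≈ 8.5466e+7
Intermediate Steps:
q(I, l) = -l + I*l
-49607 + (E(-140) - 1486)*(q(-79, -59) - 16559/g) = -49607 + ((-140)² - 1486)*(-59*(-1 - 79) - 16559/(-17438)) = -49607 + (19600 - 1486)*(-59*(-80) - 16559*(-1/17438)) = -49607 + 18114*(4720 + 16559/17438) = -49607 + 18114*(82323919/17438) = -49607 + 745607734383/8719 = 745175210950/8719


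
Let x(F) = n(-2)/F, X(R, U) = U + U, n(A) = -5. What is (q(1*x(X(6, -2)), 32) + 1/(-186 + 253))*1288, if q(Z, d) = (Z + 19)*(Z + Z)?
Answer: 4370023/67 ≈ 65224.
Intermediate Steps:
X(R, U) = 2*U
x(F) = -5/F
q(Z, d) = 2*Z*(19 + Z) (q(Z, d) = (19 + Z)*(2*Z) = 2*Z*(19 + Z))
(q(1*x(X(6, -2)), 32) + 1/(-186 + 253))*1288 = (2*(1*(-5/(2*(-2))))*(19 + 1*(-5/(2*(-2)))) + 1/(-186 + 253))*1288 = (2*(1*(-5/(-4)))*(19 + 1*(-5/(-4))) + 1/67)*1288 = (2*(1*(-5*(-¼)))*(19 + 1*(-5*(-¼))) + 1/67)*1288 = (2*(1*(5/4))*(19 + 1*(5/4)) + 1/67)*1288 = (2*(5/4)*(19 + 5/4) + 1/67)*1288 = (2*(5/4)*(81/4) + 1/67)*1288 = (405/8 + 1/67)*1288 = (27143/536)*1288 = 4370023/67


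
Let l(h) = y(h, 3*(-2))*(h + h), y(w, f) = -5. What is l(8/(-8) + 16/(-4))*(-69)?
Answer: -3450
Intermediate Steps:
l(h) = -10*h (l(h) = -5*(h + h) = -10*h)
l(8/(-8) + 16/(-4))*(-69) = -10*(8/(-8) + 16/(-4))*(-69) = -10*(8*(-⅛) + 16*(-¼))*(-69) = -10*(-1 - 4)*(-69) = -10*(-5)*(-69) = 50*(-69) = -3450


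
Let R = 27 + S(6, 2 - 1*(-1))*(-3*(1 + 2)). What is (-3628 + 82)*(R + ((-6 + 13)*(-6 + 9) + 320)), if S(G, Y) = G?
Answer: -1113444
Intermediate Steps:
R = -27 (R = 27 + 6*(-3*(1 + 2)) = 27 + 6*(-3*3) = 27 + 6*(-9) = 27 - 54 = -27)
(-3628 + 82)*(R + ((-6 + 13)*(-6 + 9) + 320)) = (-3628 + 82)*(-27 + ((-6 + 13)*(-6 + 9) + 320)) = -3546*(-27 + (7*3 + 320)) = -3546*(-27 + (21 + 320)) = -3546*(-27 + 341) = -3546*314 = -1113444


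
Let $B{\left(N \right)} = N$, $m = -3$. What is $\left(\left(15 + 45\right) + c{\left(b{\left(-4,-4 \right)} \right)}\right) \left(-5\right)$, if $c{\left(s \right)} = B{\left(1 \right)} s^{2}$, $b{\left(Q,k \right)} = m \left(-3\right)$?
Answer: $-705$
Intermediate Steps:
$b{\left(Q,k \right)} = 9$ ($b{\left(Q,k \right)} = \left(-3\right) \left(-3\right) = 9$)
$c{\left(s \right)} = s^{2}$ ($c{\left(s \right)} = 1 s^{2} = s^{2}$)
$\left(\left(15 + 45\right) + c{\left(b{\left(-4,-4 \right)} \right)}\right) \left(-5\right) = \left(\left(15 + 45\right) + 9^{2}\right) \left(-5\right) = \left(60 + 81\right) \left(-5\right) = 141 \left(-5\right) = -705$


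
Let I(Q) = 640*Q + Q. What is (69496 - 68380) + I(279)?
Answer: 179955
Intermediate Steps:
I(Q) = 641*Q
(69496 - 68380) + I(279) = (69496 - 68380) + 641*279 = 1116 + 178839 = 179955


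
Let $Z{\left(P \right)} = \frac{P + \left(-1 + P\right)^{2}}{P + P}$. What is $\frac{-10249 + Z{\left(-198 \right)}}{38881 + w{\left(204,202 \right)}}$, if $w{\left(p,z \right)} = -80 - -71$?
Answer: $- \frac{4098007}{15393312} \approx -0.26622$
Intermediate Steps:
$w{\left(p,z \right)} = -9$ ($w{\left(p,z \right)} = -80 + 71 = -9$)
$Z{\left(P \right)} = \frac{P + \left(-1 + P\right)^{2}}{2 P}$
$\frac{-10249 + Z{\left(-198 \right)}}{38881 + w{\left(204,202 \right)}} = \frac{-10249 + \frac{-198 + \left(-1 - 198\right)^{2}}{2 \left(-198\right)}}{38881 - 9} = \frac{-10249 + \frac{1}{2} \left(- \frac{1}{198}\right) \left(-198 + \left(-199\right)^{2}\right)}{38872} = \left(-10249 + \frac{1}{2} \left(- \frac{1}{198}\right) \left(-198 + 39601\right)\right) \frac{1}{38872} = \left(-10249 + \frac{1}{2} \left(- \frac{1}{198}\right) 39403\right) \frac{1}{38872} = \left(-10249 - \frac{39403}{396}\right) \frac{1}{38872} = \left(- \frac{4098007}{396}\right) \frac{1}{38872} = - \frac{4098007}{15393312}$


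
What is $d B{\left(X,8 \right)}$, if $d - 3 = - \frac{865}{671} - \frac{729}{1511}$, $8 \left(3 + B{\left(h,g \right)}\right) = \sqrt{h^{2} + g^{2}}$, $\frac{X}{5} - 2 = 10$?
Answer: $- \frac{3736407}{1013881} + \frac{1245469 \sqrt{229}}{2027762} \approx 5.6094$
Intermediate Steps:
$X = 60$ ($X = 10 + 5 \cdot 10 = 10 + 50 = 60$)
$B{\left(h,g \right)} = -3 + \frac{\sqrt{g^{2} + h^{2}}}{8}$ ($B{\left(h,g \right)} = -3 + \frac{\sqrt{h^{2} + g^{2}}}{8} = -3 + \frac{\sqrt{g^{2} + h^{2}}}{8}$)
$d = \frac{1245469}{1013881}$ ($d = 3 - \left(\frac{729}{1511} + \frac{865}{671}\right) = 3 - \frac{1796174}{1013881} = \frac{1245469}{1013881} \approx 1.2284$)
$d B{\left(X,8 \right)} = \frac{1245469 \left(-3 + \frac{\sqrt{8^{2} + 60^{2}}}{8}\right)}{1013881} = \frac{1245469 \left(-3 + \frac{\sqrt{64 + 3600}}{8}\right)}{1013881} = \frac{1245469 \left(-3 + \frac{\sqrt{3664}}{8}\right)}{1013881} = \frac{1245469 \left(-3 + \frac{4 \sqrt{229}}{8}\right)}{1013881} = \frac{1245469 \left(-3 + \frac{\sqrt{229}}{2}\right)}{1013881} = - \frac{3736407}{1013881} + \frac{1245469 \sqrt{229}}{2027762}$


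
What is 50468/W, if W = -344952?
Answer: -12617/86238 ≈ -0.14630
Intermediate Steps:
50468/W = 50468/(-344952) = 50468*(-1/344952) = -12617/86238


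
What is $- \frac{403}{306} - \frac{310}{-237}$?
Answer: $- \frac{217}{24174} \approx -0.0089766$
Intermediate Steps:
$- \frac{403}{306} - \frac{310}{-237} = \left(-403\right) \frac{1}{306} - - \frac{310}{237} = - \frac{403}{306} + \frac{310}{237} = - \frac{217}{24174}$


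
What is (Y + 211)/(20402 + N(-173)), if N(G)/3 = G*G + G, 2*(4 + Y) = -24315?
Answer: -23901/219340 ≈ -0.10897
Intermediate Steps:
Y = -24323/2 (Y = -4 + (1/2)*(-24315) = -4 - 24315/2 = -24323/2 ≈ -12162.)
N(G) = 3*G + 3*G**2 (N(G) = 3*(G*G + G) = 3*(G**2 + G) = 3*(G + G**2) = 3*G + 3*G**2)
(Y + 211)/(20402 + N(-173)) = (-24323/2 + 211)/(20402 + 3*(-173)*(1 - 173)) = -23901/(2*(20402 + 3*(-173)*(-172))) = -23901/(2*(20402 + 89268)) = -23901/2/109670 = -23901/2*1/109670 = -23901/219340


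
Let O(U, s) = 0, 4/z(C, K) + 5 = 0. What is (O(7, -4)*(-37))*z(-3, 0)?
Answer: 0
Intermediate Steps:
z(C, K) = -4/5 (z(C, K) = 4/(-5 + 0) = 4/(-5) = 4*(-1/5) = -4/5)
(O(7, -4)*(-37))*z(-3, 0) = (0*(-37))*(-4/5) = 0*(-4/5) = 0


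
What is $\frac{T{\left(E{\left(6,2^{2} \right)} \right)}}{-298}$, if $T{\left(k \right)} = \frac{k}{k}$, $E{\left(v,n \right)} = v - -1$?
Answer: $- \frac{1}{298} \approx -0.0033557$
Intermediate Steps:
$E{\left(v,n \right)} = 1 + v$ ($E{\left(v,n \right)} = v + 1 = 1 + v$)
$T{\left(k \right)} = 1$
$\frac{T{\left(E{\left(6,2^{2} \right)} \right)}}{-298} = 1 \frac{1}{-298} = 1 \left(- \frac{1}{298}\right) = - \frac{1}{298}$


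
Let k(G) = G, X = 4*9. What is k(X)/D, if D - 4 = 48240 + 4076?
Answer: 3/4360 ≈ 0.00068807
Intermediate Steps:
X = 36
D = 52320 (D = 4 + (48240 + 4076) = 4 + 52316 = 52320)
k(X)/D = 36/52320 = 36*(1/52320) = 3/4360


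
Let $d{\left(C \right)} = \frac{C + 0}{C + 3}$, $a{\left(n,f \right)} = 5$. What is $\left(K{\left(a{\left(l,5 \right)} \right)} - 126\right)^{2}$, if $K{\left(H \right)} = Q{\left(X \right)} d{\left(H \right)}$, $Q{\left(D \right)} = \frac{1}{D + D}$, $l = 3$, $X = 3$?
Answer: $\frac{36517849}{2304} \approx 15850.0$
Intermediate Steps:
$Q{\left(D \right)} = \frac{1}{2 D}$
$d{\left(C \right)} = \frac{C}{3 + C}$
$K{\left(H \right)} = \frac{H}{6 \left(3 + H\right)}$ ($K{\left(H \right)} = \frac{1}{2 \cdot 3} \frac{H}{3 + H} = \frac{1}{2} \cdot \frac{1}{3} \frac{H}{3 + H} = \frac{H \frac{1}{3 + H}}{6} = \frac{H}{6 \left(3 + H\right)}$)
$\left(K{\left(a{\left(l,5 \right)} \right)} - 126\right)^{2} = \left(\frac{1}{6} \cdot 5 \frac{1}{3 + 5} - 126\right)^{2} = \left(\frac{1}{6} \cdot 5 \cdot \frac{1}{8} - 126\right)^{2} = \left(\frac{5}{48} - 126\right)^{2} = \left(- \frac{6043}{48}\right)^{2} = \frac{36517849}{2304}$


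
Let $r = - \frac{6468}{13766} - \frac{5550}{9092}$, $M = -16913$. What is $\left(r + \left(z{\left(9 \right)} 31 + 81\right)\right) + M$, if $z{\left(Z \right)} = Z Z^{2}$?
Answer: $\frac{180416308417}{31290118} \approx 5765.9$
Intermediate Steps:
$z{\left(Z \right)} = Z^{3}$
$r = - \frac{33802089}{31290118}$ ($r = \left(-6468\right) \frac{1}{13766} - \frac{2775}{4546} = - \frac{3234}{6883} - \frac{2775}{4546} = - \frac{33802089}{31290118} \approx -1.0803$)
$\left(r + \left(z{\left(9 \right)} 31 + 81\right)\right) + M = \left(- \frac{33802089}{31290118} + \left(9^{3} \cdot 31 + 81\right)\right) - 16913 = \left(- \frac{33802089}{31290118} + \left(729 \cdot 31 + 81\right)\right) - 16913 = \left(- \frac{33802089}{31290118} + \left(22599 + 81\right)\right) - 16913 = \left(- \frac{33802089}{31290118} + 22680\right) - 16913 = \frac{709626074151}{31290118} - 16913 = \frac{180416308417}{31290118}$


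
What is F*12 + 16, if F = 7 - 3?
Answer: 64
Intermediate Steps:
F = 4
F*12 + 16 = 4*12 + 16 = 48 + 16 = 64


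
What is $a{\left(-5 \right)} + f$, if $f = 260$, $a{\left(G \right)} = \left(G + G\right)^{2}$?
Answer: $360$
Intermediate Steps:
$a{\left(G \right)} = 4 G^{2}$ ($a{\left(G \right)} = \left(2 G\right)^{2} = 4 G^{2}$)
$a{\left(-5 \right)} + f = 4 \left(-5\right)^{2} + 260 = 4 \cdot 25 + 260 = 100 + 260 = 360$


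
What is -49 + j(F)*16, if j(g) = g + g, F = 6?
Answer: 143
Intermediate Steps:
j(g) = 2*g
-49 + j(F)*16 = -49 + (2*6)*16 = -49 + 12*16 = -49 + 192 = 143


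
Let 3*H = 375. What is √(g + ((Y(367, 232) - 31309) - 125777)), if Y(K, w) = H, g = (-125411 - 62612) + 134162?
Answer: I*√210822 ≈ 459.15*I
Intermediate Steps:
H = 125 (H = (⅓)*375 = 125)
g = -53861 (g = -188023 + 134162 = -53861)
Y(K, w) = 125
√(g + ((Y(367, 232) - 31309) - 125777)) = √(-53861 + ((125 - 31309) - 125777)) = √(-53861 + (-31184 - 125777)) = √(-53861 - 156961) = √(-210822) = I*√210822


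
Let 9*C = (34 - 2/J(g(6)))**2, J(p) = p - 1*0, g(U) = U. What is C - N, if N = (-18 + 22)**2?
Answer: 8905/81 ≈ 109.94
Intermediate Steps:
J(p) = p (J(p) = p + 0 = p)
N = 16 (N = 4**2 = 16)
C = 10201/81 (C = (34 - 2/6)**2/9 = (34 - 2*1/6)**2/9 = (34 - 1/3)**2/9 = (101/3)**2/9 = (1/9)*(10201/9) = 10201/81 ≈ 125.94)
C - N = 10201/81 - 1*16 = 10201/81 - 16 = 8905/81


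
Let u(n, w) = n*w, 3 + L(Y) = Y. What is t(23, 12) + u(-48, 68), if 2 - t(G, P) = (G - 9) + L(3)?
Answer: -3276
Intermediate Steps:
L(Y) = -3 + Y
t(G, P) = 11 - G (t(G, P) = 2 - ((G - 9) + (-3 + 3)) = 2 - ((-9 + G) + 0) = 2 - (-9 + G) = 2 + (9 - G) = 11 - G)
t(23, 12) + u(-48, 68) = (11 - 1*23) - 48*68 = (11 - 23) - 3264 = -12 - 3264 = -3276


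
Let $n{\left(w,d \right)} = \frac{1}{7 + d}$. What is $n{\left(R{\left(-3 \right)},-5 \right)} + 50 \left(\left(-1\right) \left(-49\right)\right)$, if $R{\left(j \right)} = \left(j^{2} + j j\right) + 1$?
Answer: $\frac{4901}{2} \approx 2450.5$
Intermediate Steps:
$R{\left(j \right)} = 1 + 2 j^{2}$ ($R{\left(j \right)} = \left(j^{2} + j^{2}\right) + 1 = 2 j^{2} + 1 = 1 + 2 j^{2}$)
$n{\left(R{\left(-3 \right)},-5 \right)} + 50 \left(\left(-1\right) \left(-49\right)\right) = \frac{1}{7 - 5} + 50 \left(\left(-1\right) \left(-49\right)\right) = \frac{1}{2} + 50 \cdot 49 = \frac{1}{2} + 2450 = \frac{4901}{2}$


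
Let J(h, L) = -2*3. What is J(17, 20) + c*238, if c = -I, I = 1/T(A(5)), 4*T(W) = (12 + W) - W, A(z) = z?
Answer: -256/3 ≈ -85.333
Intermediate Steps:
J(h, L) = -6
T(W) = 3 (T(W) = ((12 + W) - W)/4 = (¼)*12 = 3)
I = ⅓ (I = 1/3 = ⅓ ≈ 0.33333)
c = -⅓ (c = -1*⅓ = -⅓ ≈ -0.33333)
J(17, 20) + c*238 = -6 - ⅓*238 = -6 - 238/3 = -256/3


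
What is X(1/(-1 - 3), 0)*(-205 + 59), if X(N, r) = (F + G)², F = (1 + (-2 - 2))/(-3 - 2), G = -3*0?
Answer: -1314/25 ≈ -52.560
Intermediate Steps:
G = 0
F = ⅗ (F = (1 - 4)/(-5) = -3*(-⅕) = ⅗ ≈ 0.60000)
X(N, r) = 9/25 (X(N, r) = (⅗ + 0)² = (⅗)² = 9/25)
X(1/(-1 - 3), 0)*(-205 + 59) = 9*(-205 + 59)/25 = (9/25)*(-146) = -1314/25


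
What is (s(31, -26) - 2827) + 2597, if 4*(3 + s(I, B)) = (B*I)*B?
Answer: 5006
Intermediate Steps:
s(I, B) = -3 + I*B²/4 (s(I, B) = -3 + ((B*I)*B)/4 = -3 + (I*B²)/4 = -3 + I*B²/4)
(s(31, -26) - 2827) + 2597 = ((-3 + (¼)*31*(-26)²) - 2827) + 2597 = ((-3 + (¼)*31*676) - 2827) + 2597 = ((-3 + 5239) - 2827) + 2597 = (5236 - 2827) + 2597 = 2409 + 2597 = 5006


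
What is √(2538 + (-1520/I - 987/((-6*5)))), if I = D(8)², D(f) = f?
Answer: √254715/10 ≈ 50.469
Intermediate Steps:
I = 64 (I = 8² = 64)
√(2538 + (-1520/I - 987/((-6*5)))) = √(2538 + (-1520/64 - 987/((-6*5)))) = √(2538 + (-1520*1/64 - 987/(-30))) = √(2538 + (-95/4 - 987*(-1/30))) = √(2538 + (-95/4 + 329/10)) = √(2538 + 183/20) = √(50943/20) = √254715/10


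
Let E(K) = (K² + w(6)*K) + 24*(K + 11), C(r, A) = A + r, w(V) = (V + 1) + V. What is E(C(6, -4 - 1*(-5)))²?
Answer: 327184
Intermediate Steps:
w(V) = 1 + 2*V (w(V) = (1 + V) + V = 1 + 2*V)
E(K) = 264 + K² + 37*K (E(K) = (K² + (1 + 2*6)*K) + 24*(K + 11) = (K² + (1 + 12)*K) + 24*(11 + K) = (K² + 13*K) + (264 + 24*K) = 264 + K² + 37*K)
E(C(6, -4 - 1*(-5)))² = (264 + ((-4 - 1*(-5)) + 6)² + 37*((-4 - 1*(-5)) + 6))² = (264 + ((-4 + 5) + 6)² + 37*((-4 + 5) + 6))² = (264 + (1 + 6)² + 37*(1 + 6))² = (264 + 7² + 37*7)² = (264 + 49 + 259)² = 572² = 327184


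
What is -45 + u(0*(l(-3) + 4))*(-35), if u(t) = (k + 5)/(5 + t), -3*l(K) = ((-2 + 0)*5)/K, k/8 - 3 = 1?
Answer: -304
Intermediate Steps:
k = 32 (k = 24 + 8*1 = 24 + 8 = 32)
l(K) = 10/(3*K) (l(K) = -(-2 + 0)*5/(3*K) = -(-2*5)/(3*K) = -(-10)/(3*K) = 10/(3*K))
u(t) = 37/(5 + t) (u(t) = (32 + 5)/(5 + t) = 37/(5 + t))
-45 + u(0*(l(-3) + 4))*(-35) = -45 + (37/(5 + 0*((10/3)/(-3) + 4)))*(-35) = -45 + (37/(5 + 0*((10/3)*(-⅓) + 4)))*(-35) = -45 + (37/(5 + 0*(-10/9 + 4)))*(-35) = -45 + (37/(5 + 0*(26/9)))*(-35) = -45 + (37/(5 + 0))*(-35) = -45 + (37/5)*(-35) = -45 - 259 = -304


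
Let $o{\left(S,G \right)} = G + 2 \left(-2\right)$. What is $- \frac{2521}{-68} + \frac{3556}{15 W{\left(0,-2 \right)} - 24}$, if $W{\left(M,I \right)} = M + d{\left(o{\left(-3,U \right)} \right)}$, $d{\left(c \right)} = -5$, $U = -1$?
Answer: $\frac{7771}{6732} \approx 1.1543$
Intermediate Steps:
$o{\left(S,G \right)} = -4 + G$ ($o{\left(S,G \right)} = G - 4 = -4 + G$)
$W{\left(M,I \right)} = -5 + M$ ($W{\left(M,I \right)} = M - 5 = -5 + M$)
$- \frac{2521}{-68} + \frac{3556}{15 W{\left(0,-2 \right)} - 24} = - \frac{2521}{-68} + \frac{3556}{15 \left(-5 + 0\right) - 24} = \left(-2521\right) \left(- \frac{1}{68}\right) + \frac{3556}{15 \left(-5\right) - 24} = \frac{2521}{68} + \frac{3556}{-75 - 24} = \frac{2521}{68} + \frac{3556}{-99} = \frac{2521}{68} + 3556 \left(- \frac{1}{99}\right) = \frac{2521}{68} - \frac{3556}{99} = \frac{7771}{6732}$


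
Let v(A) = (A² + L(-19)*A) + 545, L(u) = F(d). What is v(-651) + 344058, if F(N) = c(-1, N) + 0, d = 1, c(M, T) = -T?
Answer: 769055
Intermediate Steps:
F(N) = -N (F(N) = -N + 0 = -N)
L(u) = -1 (L(u) = -1*1 = -1)
v(A) = 545 + A² - A (v(A) = (A² - A) + 545 = 545 + A² - A)
v(-651) + 344058 = (545 + (-651)² - 1*(-651)) + 344058 = (545 + 423801 + 651) + 344058 = 424997 + 344058 = 769055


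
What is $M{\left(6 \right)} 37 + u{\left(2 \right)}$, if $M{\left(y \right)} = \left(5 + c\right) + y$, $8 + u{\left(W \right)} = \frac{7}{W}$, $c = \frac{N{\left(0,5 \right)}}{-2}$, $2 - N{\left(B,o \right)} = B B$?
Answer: $\frac{731}{2} \approx 365.5$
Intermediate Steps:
$N{\left(B,o \right)} = 2 - B^{2}$ ($N{\left(B,o \right)} = 2 - B B = 2 - B^{2}$)
$c = -1$ ($c = \frac{2 - 0^{2}}{-2} = \left(2 - 0\right) \left(- \frac{1}{2}\right) = \left(2 + 0\right) \left(- \frac{1}{2}\right) = 2 \left(- \frac{1}{2}\right) = -1$)
$u{\left(W \right)} = -8 + \frac{7}{W}$
$M{\left(y \right)} = 4 + y$ ($M{\left(y \right)} = \left(5 - 1\right) + y = 4 + y$)
$M{\left(6 \right)} 37 + u{\left(2 \right)} = \left(4 + 6\right) 37 - \left(8 - \frac{7}{2}\right) = 10 \cdot 37 + \left(-8 + 7 \cdot \frac{1}{2}\right) = 370 + \left(-8 + \frac{7}{2}\right) = 370 - \frac{9}{2} = \frac{731}{2}$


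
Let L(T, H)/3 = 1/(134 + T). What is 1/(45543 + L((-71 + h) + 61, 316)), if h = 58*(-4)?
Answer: 36/1639547 ≈ 2.1957e-5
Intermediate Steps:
h = -232
L(T, H) = 3/(134 + T)
1/(45543 + L((-71 + h) + 61, 316)) = 1/(45543 + 3/(134 + ((-71 - 232) + 61))) = 1/(45543 + 3/(134 + (-303 + 61))) = 1/(45543 + 3/(134 - 242)) = 1/(45543 + 3/(-108)) = 1/(45543 + 3*(-1/108)) = 1/(45543 - 1/36) = 1/(1639547/36) = 36/1639547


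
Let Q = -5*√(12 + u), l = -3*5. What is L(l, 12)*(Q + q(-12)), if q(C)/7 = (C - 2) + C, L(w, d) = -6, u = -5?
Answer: 1092 + 30*√7 ≈ 1171.4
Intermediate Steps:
l = -15
q(C) = -14 + 14*C (q(C) = 7*((C - 2) + C) = 7*((-2 + C) + C) = 7*(-2 + 2*C) = -14 + 14*C)
Q = -5*√7 (Q = -5*√(12 - 5) = -5*√7 ≈ -13.229)
L(l, 12)*(Q + q(-12)) = -6*(-5*√7 + (-14 + 14*(-12))) = -6*(-5*√7 + (-14 - 168)) = -6*(-5*√7 - 182) = -6*(-182 - 5*√7) = 1092 + 30*√7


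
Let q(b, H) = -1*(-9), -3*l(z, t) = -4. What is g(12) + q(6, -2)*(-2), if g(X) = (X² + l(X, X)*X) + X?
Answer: 154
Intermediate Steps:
l(z, t) = 4/3 (l(z, t) = -⅓*(-4) = 4/3)
q(b, H) = 9
g(X) = X² + 7*X/3 (g(X) = (X² + 4*X/3) + X = X² + 7*X/3)
g(12) + q(6, -2)*(-2) = (⅓)*12*(7 + 3*12) + 9*(-2) = (⅓)*12*(7 + 36) - 18 = (⅓)*12*43 - 18 = 172 - 18 = 154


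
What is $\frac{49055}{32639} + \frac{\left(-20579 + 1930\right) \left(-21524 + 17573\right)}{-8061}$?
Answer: $- \frac{801505953602}{87700993} \approx -9139.1$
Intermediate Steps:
$\frac{49055}{32639} + \frac{\left(-20579 + 1930\right) \left(-21524 + 17573\right)}{-8061} = 49055 \cdot \frac{1}{32639} + \left(-18649\right) \left(-3951\right) \left(- \frac{1}{8061}\right) = \frac{49055}{32639} + 73682199 \left(- \frac{1}{8061}\right) = \frac{49055}{32639} - \frac{24560733}{2687} = - \frac{801505953602}{87700993}$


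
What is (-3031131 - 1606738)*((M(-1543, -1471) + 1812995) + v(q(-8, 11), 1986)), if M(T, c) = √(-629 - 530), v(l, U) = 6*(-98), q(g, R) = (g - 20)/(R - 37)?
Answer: -8405706240683 - 4637869*I*√1159 ≈ -8.4057e+12 - 1.5789e+8*I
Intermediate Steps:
q(g, R) = (-20 + g)/(-37 + R)
v(l, U) = -588
M(T, c) = I*√1159 (M(T, c) = √(-1159) = I*√1159)
(-3031131 - 1606738)*((M(-1543, -1471) + 1812995) + v(q(-8, 11), 1986)) = (-3031131 - 1606738)*((I*√1159 + 1812995) - 588) = -4637869*((1812995 + I*√1159) - 588) = -4637869*(1812407 + I*√1159) = -8405706240683 - 4637869*I*√1159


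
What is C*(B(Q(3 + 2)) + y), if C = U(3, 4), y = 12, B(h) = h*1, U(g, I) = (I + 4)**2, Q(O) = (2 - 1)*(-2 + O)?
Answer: 960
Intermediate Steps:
Q(O) = -2 + O (Q(O) = 1*(-2 + O) = -2 + O)
U(g, I) = (4 + I)**2
B(h) = h
C = 64 (C = (4 + 4)**2 = 8**2 = 64)
C*(B(Q(3 + 2)) + y) = 64*((-2 + (3 + 2)) + 12) = 64*((-2 + 5) + 12) = 64*(3 + 12) = 64*15 = 960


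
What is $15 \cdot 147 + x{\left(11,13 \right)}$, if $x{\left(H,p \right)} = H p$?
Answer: $2348$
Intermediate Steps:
$15 \cdot 147 + x{\left(11,13 \right)} = 15 \cdot 147 + 11 \cdot 13 = 2205 + 143 = 2348$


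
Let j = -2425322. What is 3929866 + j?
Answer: 1504544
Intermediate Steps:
3929866 + j = 3929866 - 2425322 = 1504544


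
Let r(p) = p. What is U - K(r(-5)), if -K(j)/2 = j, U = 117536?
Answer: 117526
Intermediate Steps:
K(j) = -2*j
U - K(r(-5)) = 117536 - (-2)*(-5) = 117536 - 1*10 = 117536 - 10 = 117526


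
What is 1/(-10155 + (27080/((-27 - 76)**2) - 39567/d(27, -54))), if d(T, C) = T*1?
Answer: -95481/1109287936 ≈ -8.6074e-5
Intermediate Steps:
d(T, C) = T
1/(-10155 + (27080/((-27 - 76)**2) - 39567/d(27, -54))) = 1/(-10155 + (27080/((-27 - 76)**2) - 39567/27)) = 1/(-10155 + (27080/((-103)**2) - 39567*1/27)) = 1/(-10155 + (27080/10609 - 13189/9)) = 1/(-10155 - 139678381/95481) = 1/(-1109287936/95481) = -95481/1109287936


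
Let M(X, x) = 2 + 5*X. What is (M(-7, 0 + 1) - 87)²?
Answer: 14400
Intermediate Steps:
(M(-7, 0 + 1) - 87)² = ((2 + 5*(-7)) - 87)² = ((2 - 35) - 87)² = (-33 - 87)² = (-120)² = 14400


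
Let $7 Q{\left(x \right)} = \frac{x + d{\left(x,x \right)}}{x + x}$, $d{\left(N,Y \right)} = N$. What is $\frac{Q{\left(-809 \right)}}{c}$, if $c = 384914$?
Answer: $\frac{1}{2694398} \approx 3.7114 \cdot 10^{-7}$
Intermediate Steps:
$Q{\left(x \right)} = \frac{1}{7}$ ($Q{\left(x \right)} = \frac{\left(x + x\right) \frac{1}{x + x}}{7} = \frac{2 x \frac{1}{2 x}}{7} = \frac{1}{7} \cdot 1 = \frac{1}{7}$)
$\frac{Q{\left(-809 \right)}}{c} = \frac{1}{7 \cdot 384914} = \frac{1}{7} \cdot \frac{1}{384914} = \frac{1}{2694398}$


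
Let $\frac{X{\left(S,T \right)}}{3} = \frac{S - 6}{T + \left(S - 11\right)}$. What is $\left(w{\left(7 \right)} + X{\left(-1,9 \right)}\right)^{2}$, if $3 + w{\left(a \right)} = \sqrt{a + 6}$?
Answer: $\left(4 + \sqrt{13}\right)^{2} \approx 57.844$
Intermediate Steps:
$w{\left(a \right)} = -3 + \sqrt{6 + a}$ ($w{\left(a \right)} = -3 + \sqrt{a + 6} = -3 + \sqrt{6 + a}$)
$X{\left(S,T \right)} = \frac{3 \left(-6 + S\right)}{-11 + S + T}$ ($X{\left(S,T \right)} = 3 \frac{S - 6}{T + \left(S - 11\right)} = 3 \frac{-6 + S}{T + \left(-11 + S\right)} = 3 \frac{-6 + S}{-11 + S + T} = \frac{3 \left(-6 + S\right)}{-11 + S + T}$)
$\left(w{\left(7 \right)} + X{\left(-1,9 \right)}\right)^{2} = \left(\left(-3 + \sqrt{6 + 7}\right) + \frac{3 \left(-6 - 1\right)}{-11 - 1 + 9}\right)^{2} = \left(\left(-3 + \sqrt{13}\right) + 3 \frac{1}{-3} \left(-7\right)\right)^{2} = \left(\left(-3 + \sqrt{13}\right) + 3 \left(- \frac{1}{3}\right) \left(-7\right)\right)^{2} = \left(\left(-3 + \sqrt{13}\right) + 7\right)^{2} = \left(4 + \sqrt{13}\right)^{2}$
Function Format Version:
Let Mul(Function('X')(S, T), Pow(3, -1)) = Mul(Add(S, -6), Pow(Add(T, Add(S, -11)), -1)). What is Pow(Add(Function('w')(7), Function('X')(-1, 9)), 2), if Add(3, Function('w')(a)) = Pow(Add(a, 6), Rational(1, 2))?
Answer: Pow(Add(4, Pow(13, Rational(1, 2))), 2) ≈ 57.844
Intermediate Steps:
Function('w')(a) = Add(-3, Pow(Add(6, a), Rational(1, 2))) (Function('w')(a) = Add(-3, Pow(Add(a, 6), Rational(1, 2))) = Add(-3, Pow(Add(6, a), Rational(1, 2))))
Function('X')(S, T) = Mul(3, Pow(Add(-11, S, T), -1), Add(-6, S)) (Function('X')(S, T) = Mul(3, Mul(Add(S, -6), Pow(Add(T, Add(S, -11)), -1))) = Mul(3, Mul(Add(-6, S), Pow(Add(T, Add(-11, S)), -1))) = Mul(3, Mul(Add(-6, S), Pow(Add(-11, S, T), -1))) = Mul(3, Mul(Pow(Add(-11, S, T), -1), Add(-6, S))) = Mul(3, Pow(Add(-11, S, T), -1), Add(-6, S)))
Pow(Add(Function('w')(7), Function('X')(-1, 9)), 2) = Pow(Add(Add(-3, Pow(Add(6, 7), Rational(1, 2))), Mul(3, Pow(Add(-11, -1, 9), -1), Add(-6, -1))), 2) = Pow(Add(Add(-3, Pow(13, Rational(1, 2))), Mul(3, Pow(-3, -1), -7)), 2) = Pow(Add(Add(-3, Pow(13, Rational(1, 2))), Mul(3, Rational(-1, 3), -7)), 2) = Pow(Add(Add(-3, Pow(13, Rational(1, 2))), 7), 2) = Pow(Add(4, Pow(13, Rational(1, 2))), 2)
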